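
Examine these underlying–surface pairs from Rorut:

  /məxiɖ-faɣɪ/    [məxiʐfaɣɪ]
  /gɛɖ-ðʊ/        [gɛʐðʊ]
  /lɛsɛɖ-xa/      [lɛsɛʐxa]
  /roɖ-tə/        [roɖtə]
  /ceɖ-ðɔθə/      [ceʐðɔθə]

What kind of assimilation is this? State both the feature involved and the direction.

The segment that alternates is /ɖ/, which surfaces as [ʐ] when adjacent to /f/.
The change stop → fricative matches the manner of the following /f/, identifying this as manner assimilation.
Place and voice are unchanged, so the assimilation is partial, not total.
Checking the remaining alternations: /ɖ/ → [ʐ] before /ð/ (stop → fricative, matching a fricative); /ɖ/ → [ʐ] before /x/ (stop → fricative, matching a fricative) — only manner changes, and always toward the following segment.
No alternation appears in [roɖtə]: there the adjacent consonants already agree in manner (/ɖ/ and /t/ are both stops), so this form is consistent with the same rule.
Since the segment that changes precedes the conditioning segment, the assimilation is regressive.

regressive manner assimilation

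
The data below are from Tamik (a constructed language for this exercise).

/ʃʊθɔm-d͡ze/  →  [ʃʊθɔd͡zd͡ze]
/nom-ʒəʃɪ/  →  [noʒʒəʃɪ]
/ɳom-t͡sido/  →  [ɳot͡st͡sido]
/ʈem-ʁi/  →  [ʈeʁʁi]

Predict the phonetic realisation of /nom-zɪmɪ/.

[nozzɪmɪ]

The data show regressive total assimilation (/m/ → [d͡z] before /d͡z/; /m/ → [ʒ] before /ʒ/; /m/ → [t͡s] before /t͡s/; /m/ → [ʁ] before /ʁ/): in every case the target segment becomes identical to its following neighbour, copying more than a single feature.
/m/ is the segment targeted by the rule; it sits immediately before /z/, so it assimilates completely and surfaces as [z].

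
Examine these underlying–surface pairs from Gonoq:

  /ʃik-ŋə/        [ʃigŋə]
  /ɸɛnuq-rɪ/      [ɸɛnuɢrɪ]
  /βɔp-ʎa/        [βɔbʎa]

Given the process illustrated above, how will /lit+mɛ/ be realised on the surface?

The data show regressive voicing assimilation: /k/ → [g] before /ŋ/; /q/ → [ɢ] before /r/; /p/ → [b] before /ʎ/. In each pair only voicing changes, matching the following consonant, while place and manner stay constant.
/t/ is a voiceless alveolar stop. The following trigger /m/ is voiced, so /t/ must become voiced as well.
The voiced alveolar stop is [d], so /t/ → [d].

[lidmɛ]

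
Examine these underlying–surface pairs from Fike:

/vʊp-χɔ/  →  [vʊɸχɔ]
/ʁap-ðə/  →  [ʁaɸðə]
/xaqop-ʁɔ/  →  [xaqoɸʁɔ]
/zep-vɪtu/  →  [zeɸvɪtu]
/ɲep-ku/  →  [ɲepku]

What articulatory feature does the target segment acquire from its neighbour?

manner

Comparing underlying and surface forms, /p/ → [ɸ] is the alternation; the neighbouring /χ/ is constant.
/p/ is a stop while /χ/ is a fricative; the output [ɸ] is a fricative, matching the trigger — so the feature that spreads is manner.
Checking the remaining alternations: /p/ → [ɸ] before /ð/ (stop → fricative, matching a fricative); /p/ → [ɸ] before /ʁ/ (stop → fricative, matching a fricative); /p/ → [ɸ] before /v/ (stop → fricative, matching a fricative) — only manner changes, and always toward the following segment.
No alternation appears in [ɲepku]: there the adjacent consonants already agree in manner (/p/ and /k/ are both stops), so this form is consistent with the same rule.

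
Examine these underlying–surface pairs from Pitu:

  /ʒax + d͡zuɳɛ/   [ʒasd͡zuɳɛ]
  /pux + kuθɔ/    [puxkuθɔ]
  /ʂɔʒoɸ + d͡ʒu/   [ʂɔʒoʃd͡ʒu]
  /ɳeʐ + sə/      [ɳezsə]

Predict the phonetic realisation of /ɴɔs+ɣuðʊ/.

[ɴɔxɣuðʊ]

The data show regressive place assimilation: /x/ → [s] before /d͡z/; /ɸ/ → [ʃ] before /d͡ʒ/; /ʐ/ → [z] before /s/. In each pair only place changes, matching the following consonant, while manner and voice stay constant.
Nothing changes in [puxkuθɔ]: there the adjacent consonants already agree in place (/x/ and /k/ are both velar), so this form is consistent with the same rule.
/s/ is a voiceless alveolar fricative. The following trigger /ɣ/ is velar, so /s/ must become velar as well.
Changing only its place to velar gives [x] — the voiceless velar fricative.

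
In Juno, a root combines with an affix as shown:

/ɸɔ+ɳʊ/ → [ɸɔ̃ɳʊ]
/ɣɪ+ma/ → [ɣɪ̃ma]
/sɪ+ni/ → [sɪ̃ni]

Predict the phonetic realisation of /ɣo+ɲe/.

[ɣõɲe]

The data show regressive nasality assimilation (vowel nasalisation): /ɔ/ → [ɔ̃] before /ɳ/; /ɪ/ → [ɪ̃] before /m/; /ɪ/ → [ɪ̃] before /n/ — a vowel is nasalised by an immediately following nasal consonant.
/o/ sits next to the nasal /ɲ/ and is therefore nasalised to [õ].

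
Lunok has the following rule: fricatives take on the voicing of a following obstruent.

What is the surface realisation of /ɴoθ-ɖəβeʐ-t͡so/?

[ɴoðɖəβeʂt͡so]

The rule targets /θ/ (voiceless dental fricative), which sits before the trigger /ɖ/ (voiced).
A voiced dental fricative is [ð], so the surface segment is [ð].
The same rule applies at the second boundary: /ʐ/ → [ʂ] next to /t͡s/.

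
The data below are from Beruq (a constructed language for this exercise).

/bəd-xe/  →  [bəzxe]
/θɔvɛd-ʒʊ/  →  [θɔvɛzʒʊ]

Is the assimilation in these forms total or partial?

Comparing underlying and surface forms, /d/ → [z] is the alternation; the neighbouring /x/ is constant.
The change stop → fricative matches the manner of the following /x/, identifying this as manner assimilation.
Place and voice are unchanged, so the assimilation is partial, not total.
The same holds elsewhere in the data: /d/ → [z] before /ʒ/ (stop → fricative, matching a fricative) — only manner changes, and always toward the following segment.

partial assimilation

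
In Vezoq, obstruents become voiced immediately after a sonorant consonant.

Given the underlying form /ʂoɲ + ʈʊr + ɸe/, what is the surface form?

[ʂoɲɖʊrβe]

The rule targets /ʈ/ (voiceless retroflex stop), which sits after the trigger /ɲ/ (voiced).
Changing only its voicing to voiced gives [ɖ] — the voiced retroflex stop.
At the second juncture, /ɸ/ likewise becomes [β] adjacent to /r/.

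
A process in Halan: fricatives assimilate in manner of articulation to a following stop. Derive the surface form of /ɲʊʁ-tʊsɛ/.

[ɲʊɢtʊsɛ]

The rule targets /ʁ/ (voiced uvular fricative), which sits before the trigger /t/ (stop).
The voiced uvular stop is [ɢ], so /ʁ/ → [ɢ].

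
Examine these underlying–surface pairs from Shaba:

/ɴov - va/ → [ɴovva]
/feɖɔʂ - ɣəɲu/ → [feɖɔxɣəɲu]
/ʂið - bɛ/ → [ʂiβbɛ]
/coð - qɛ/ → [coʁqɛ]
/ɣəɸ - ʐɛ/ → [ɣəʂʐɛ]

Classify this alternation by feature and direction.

The segment that alternates is /ʂ/, which surfaces as [x] when adjacent to /ɣ/.
The change retroflex → velar matches the place of the following /ɣ/, identifying this as place assimilation.
Manner and voice are unchanged, so the assimilation is partial, not total.
The other alternating forms pattern the same way: /ð/ → [β] before /b/ (dental → bilabial, matching bilabial); /ð/ → [ʁ] before /q/ (dental → uvular, matching uvular); /ɸ/ → [ʂ] before /ʐ/ (bilabial → retroflex, matching retroflex) — only place changes, and always toward the following segment.
No alternation appears in [ɴovva]: there the adjacent consonants already agree in place (/v/ and /v/ are both labiodental), so this form is consistent with the same rule.
Since the segment that changes precedes the conditioning segment, the assimilation is regressive.

regressive place assimilation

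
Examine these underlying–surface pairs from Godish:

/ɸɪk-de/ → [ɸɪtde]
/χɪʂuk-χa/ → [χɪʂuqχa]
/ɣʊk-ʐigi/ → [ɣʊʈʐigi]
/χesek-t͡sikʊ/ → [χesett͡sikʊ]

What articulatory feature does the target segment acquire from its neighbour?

Comparing underlying and surface forms, /k/ → [t] is the alternation; the neighbouring /d/ is constant.
/k/ is velar while /d/ is alveolar; the output [t] is alveolar, matching the trigger — so the feature that spreads is place.
Checking the remaining alternations: /k/ → [q] before /χ/ (velar → uvular, matching uvular); /k/ → [ʈ] before /ʐ/ (velar → retroflex, matching retroflex); /k/ → [t] before /t͡s/ (velar → alveolar, matching alveolar) — only place changes, and always toward the following segment.

place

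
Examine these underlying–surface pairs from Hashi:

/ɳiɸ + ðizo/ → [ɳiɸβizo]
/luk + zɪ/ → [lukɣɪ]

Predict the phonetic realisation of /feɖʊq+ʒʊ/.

The data show progressive place assimilation: /ð/ → [β] after /ɸ/; /z/ → [ɣ] after /k/. In each pair only place changes, matching the preceding consonant, while manner and voice stay constant.
The rule targets /ʒ/ (voiced postalveolar fricative), which sits after the trigger /q/ (uvular).
A voiced uvular fricative is [ʁ], so the surface segment is [ʁ].

[feɖʊqʁʊ]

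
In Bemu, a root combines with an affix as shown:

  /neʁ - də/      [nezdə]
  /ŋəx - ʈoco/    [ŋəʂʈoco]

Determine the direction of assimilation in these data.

regressive

Comparing underlying and surface forms, /ʁ/ → [z] is the alternation; the neighbouring /d/ is constant.
The change uvular → alveolar matches the place of the following /d/, identifying this as place assimilation.
The other alternating form patterns the same way: /x/ → [ʂ] before /ʈ/ (velar → retroflex, matching retroflex) — only place changes, and always toward the following segment.
The trigger is the following segment, so the direction is regressive (anticipatory).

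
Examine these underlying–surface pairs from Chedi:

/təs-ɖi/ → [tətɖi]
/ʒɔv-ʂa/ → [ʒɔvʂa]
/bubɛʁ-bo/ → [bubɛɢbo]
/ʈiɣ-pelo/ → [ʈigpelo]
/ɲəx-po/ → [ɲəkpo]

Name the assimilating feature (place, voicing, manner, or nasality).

The segment that alternates is /s/, which surfaces as [t] when adjacent to /ɖ/.
/s/ is a fricative while /ɖ/ is a stop; the output [t] is a stop, matching the trigger — so the feature that spreads is manner.
Checking the remaining alternations: /ʁ/ → [ɢ] before /b/ (fricative → stop, matching a stop); /ɣ/ → [g] before /p/ (fricative → stop, matching a stop); /x/ → [k] before /p/ (fricative → stop, matching a stop) — only manner changes, and always toward the following segment.
No alternation appears in [ʒɔvʂa]: there the adjacent consonants already agree in manner (/v/ and /ʂ/ are both fricatives), so this form is consistent with the same rule.

manner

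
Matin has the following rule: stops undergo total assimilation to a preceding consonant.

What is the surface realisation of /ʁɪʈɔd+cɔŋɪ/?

[ʁɪʈɔddɔŋɪ]

/c/ is the segment targeted by the rule; it sits immediately after /d/, so it assimilates completely and surfaces as [d].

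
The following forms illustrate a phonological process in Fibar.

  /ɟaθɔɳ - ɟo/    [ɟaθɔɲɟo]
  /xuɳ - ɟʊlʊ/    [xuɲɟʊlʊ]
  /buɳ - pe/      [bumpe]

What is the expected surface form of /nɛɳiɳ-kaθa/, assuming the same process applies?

[nɛɳiŋkaθa]

The data show regressive place assimilation: /ɳ/ → [ɲ] before /ɟ/; /ɳ/ → [m] before /p/. In each pair only place changes, matching the following consonant, while manner and voice stay constant.
The rule targets /ɳ/ (voiced retroflex nasal), which sits before the trigger /k/ (velar).
Changing only its place to velar gives [ŋ] — the voiced velar nasal.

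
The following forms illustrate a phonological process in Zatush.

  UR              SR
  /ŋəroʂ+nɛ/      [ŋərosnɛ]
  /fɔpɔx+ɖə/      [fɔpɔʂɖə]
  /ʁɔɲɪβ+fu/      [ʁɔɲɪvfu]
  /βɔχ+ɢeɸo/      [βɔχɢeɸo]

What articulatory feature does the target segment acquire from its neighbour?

place

The segment that alternates is /ʂ/, which surfaces as [s] when adjacent to /n/.
/ʂ/ is retroflex while /n/ is alveolar; the output [s] is alveolar, matching the trigger — so the feature that spreads is place.
The other alternating forms pattern the same way: /x/ → [ʂ] before /ɖ/ (velar → retroflex, matching retroflex); /β/ → [v] before /f/ (bilabial → labiodental, matching labiodental) — only place changes, and always toward the following segment.
No alternation appears in [βɔχɢeɸo]: there the adjacent consonants already agree in place (/χ/ and /ɢ/ are both uvular), so this form is consistent with the same rule.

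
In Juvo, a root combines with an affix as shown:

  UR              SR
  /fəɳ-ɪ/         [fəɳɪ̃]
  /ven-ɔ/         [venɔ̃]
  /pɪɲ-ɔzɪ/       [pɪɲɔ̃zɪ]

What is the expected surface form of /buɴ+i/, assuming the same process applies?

The data show progressive nasality assimilation (vowel nasalisation): /ɪ/ → [ɪ̃] after /ɳ/; /ɔ/ → [ɔ̃] after /n/; /ɔ/ → [ɔ̃] after /ɲ/ — a vowel is nasalised by an immediately preceding nasal consonant.
/i/ sits next to the nasal /ɴ/ and is therefore nasalised to [ĩ].

[buɴĩ]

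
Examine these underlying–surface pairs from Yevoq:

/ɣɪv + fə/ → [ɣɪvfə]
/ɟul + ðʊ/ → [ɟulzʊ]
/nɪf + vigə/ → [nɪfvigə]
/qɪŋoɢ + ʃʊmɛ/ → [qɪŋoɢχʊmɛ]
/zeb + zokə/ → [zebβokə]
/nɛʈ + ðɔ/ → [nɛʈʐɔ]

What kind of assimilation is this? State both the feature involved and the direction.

Underlying /ð/ is realised as [z] next to /l/; /l/ itself does not change.
The change dental → alveolar matches the place of the preceding /l/, identifying this as place assimilation.
Manner and voice are unchanged, so the assimilation is partial, not total.
The other alternating forms pattern the same way: /ʃ/ → [χ] after /ɢ/ (postalveolar → uvular, matching uvular); /z/ → [β] after /b/ (alveolar → bilabial, matching bilabial); /ð/ → [ʐ] after /ʈ/ (dental → retroflex, matching retroflex) — only place changes, and always toward the preceding segment.
No alternation appears in [ɣɪvfə], [nɪfvigə]: there the adjacent consonants already agree in place (/f/ and /v/ are both labiodental; /v/ and /f/ are both labiodental), so these forms are consistent with the same rule.
Since the segment that changes follows the conditioning segment, the assimilation is progressive.

progressive place assimilation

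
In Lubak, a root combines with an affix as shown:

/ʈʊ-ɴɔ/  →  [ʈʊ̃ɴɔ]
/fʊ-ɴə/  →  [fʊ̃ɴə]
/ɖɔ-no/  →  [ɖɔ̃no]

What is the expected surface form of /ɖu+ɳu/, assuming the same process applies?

The data show regressive nasality assimilation (vowel nasalisation): /ʊ/ → [ʊ̃] before /ɴ/; /ɔ/ → [ɔ̃] before /n/ — a vowel is nasalised by an immediately following nasal consonant.
/u/ sits next to the nasal /ɳ/ and is therefore nasalised to [ũ].

[ɖũɳu]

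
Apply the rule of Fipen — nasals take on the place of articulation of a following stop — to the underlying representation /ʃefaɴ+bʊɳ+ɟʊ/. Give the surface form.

The rule targets /ɴ/ (voiced uvular nasal), which sits before the trigger /b/ (bilabial).
A voiced bilabial nasal is [m], so the surface segment is [m].
The same rule applies at the second boundary: /ɳ/ → [ɲ] next to /ɟ/.

[ʃefambʊɲɟʊ]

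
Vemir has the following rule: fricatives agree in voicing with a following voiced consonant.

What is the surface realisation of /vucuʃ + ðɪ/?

[vucuʒðɪ]

/ʃ/ is a voiceless postalveolar fricative. The following trigger /ð/ is voiced, so /ʃ/ must become voiced as well.
Changing only its voicing to voiced gives [ʒ] — the voiced postalveolar fricative.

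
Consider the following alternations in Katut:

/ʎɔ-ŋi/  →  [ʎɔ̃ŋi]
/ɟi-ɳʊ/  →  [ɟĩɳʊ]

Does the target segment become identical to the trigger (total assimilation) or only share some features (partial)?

The vowel /ɔ/ surfaces as nasalised [ɔ̃] next to the following nasal /ŋ/ — it has acquired the [+nasal] feature of its neighbour.
The other form shows the same pattern: /i/ → [ĩ] before /ɳ/ — each time a vowel is nasalised next to a following nasal.

partial assimilation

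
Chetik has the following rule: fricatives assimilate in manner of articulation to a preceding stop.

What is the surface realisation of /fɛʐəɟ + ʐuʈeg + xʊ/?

/ʐ/ is a voiced retroflex fricative. The preceding trigger /ɟ/ is a stop, so /ʐ/ must become a stop as well.
A voiced retroflex stop is [ɖ], so the surface segment is [ɖ].
The same rule applies at the second boundary: /x/ → [k] next to /g/.

[fɛʐəɟɖuʈegkʊ]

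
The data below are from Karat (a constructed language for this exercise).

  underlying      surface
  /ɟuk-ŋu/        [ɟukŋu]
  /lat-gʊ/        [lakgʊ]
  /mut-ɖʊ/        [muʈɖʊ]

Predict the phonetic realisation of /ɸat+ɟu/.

[ɸacɟu]

The data show regressive place assimilation: /t/ → [k] before /g/; /t/ → [ʈ] before /ɖ/. In each pair only place changes, matching the following consonant, while manner and voice stay constant.
No alternation appears in [ɟukŋu]: there the adjacent consonants already agree in place (/k/ and /ŋ/ are both velar), so this form is consistent with the same rule.
The rule targets /t/ (voiceless alveolar stop), which sits before the trigger /ɟ/ (palatal).
Changing only its place to palatal gives [c] — the voiceless palatal stop.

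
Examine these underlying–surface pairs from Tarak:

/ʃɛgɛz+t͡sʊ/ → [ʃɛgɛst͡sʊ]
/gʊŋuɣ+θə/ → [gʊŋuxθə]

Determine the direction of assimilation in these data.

regressive

The segment that alternates is /z/, which surfaces as [s] when adjacent to /t͡s/.
The change voiced → voiceless matches the voicing of the following /t͡s/, identifying this as voicing assimilation.
The same holds elsewhere in the data: /ɣ/ → [x] before /θ/ (voiced → voiceless, matching voiceless) — only voicing changes, and always toward the following segment.
The trigger is the following segment, so the direction is regressive (anticipatory).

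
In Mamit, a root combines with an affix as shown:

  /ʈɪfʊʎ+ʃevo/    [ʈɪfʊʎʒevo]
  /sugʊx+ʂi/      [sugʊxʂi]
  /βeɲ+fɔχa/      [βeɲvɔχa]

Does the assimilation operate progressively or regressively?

Comparing underlying and surface forms, /ʃ/ → [ʒ] is the alternation; the neighbouring /ʎ/ is constant.
/ʃ/ is voiceless while /ʎ/ is voiced; the output [ʒ] is voiced, matching the trigger — so the feature that spreads is voicing.
Checking the remaining alternation: /f/ → [v] after /ɲ/ (voiceless → voiced, matching voiced) — only voicing changes, and always toward the preceding segment.
No alternation appears in [sugʊxʂi]: there the adjacent consonants already agree in voicing (/ʂ/ and /x/ are both voiceless), so this form is consistent with the same rule.
The trigger is the preceding segment, so the direction is progressive (perseverative).

progressive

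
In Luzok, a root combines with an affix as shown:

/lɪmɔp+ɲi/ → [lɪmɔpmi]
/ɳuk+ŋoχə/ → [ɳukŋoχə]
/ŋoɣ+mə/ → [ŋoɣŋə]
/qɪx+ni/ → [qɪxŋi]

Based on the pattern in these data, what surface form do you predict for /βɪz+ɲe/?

[βɪzne]

The data show progressive place assimilation: /ɲ/ → [m] after /p/; /m/ → [ŋ] after /ɣ/; /n/ → [ŋ] after /x/. In each pair only place changes, matching the preceding consonant, while manner and voice stay constant.
Nothing changes in [ɳukŋoχə]: there the adjacent consonants already agree in place (/ŋ/ and /k/ are both velar), so this form is consistent with the same rule.
The rule targets /ɲ/ (voiced palatal nasal), which sits after the trigger /z/ (alveolar).
A voiced alveolar nasal is [n], so the surface segment is [n].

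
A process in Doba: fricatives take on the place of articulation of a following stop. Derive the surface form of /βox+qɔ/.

[βoχqɔ]

The rule targets /x/ (voiceless velar fricative), which sits before the trigger /q/ (uvular).
The voiceless uvular fricative is [χ], so /x/ → [χ].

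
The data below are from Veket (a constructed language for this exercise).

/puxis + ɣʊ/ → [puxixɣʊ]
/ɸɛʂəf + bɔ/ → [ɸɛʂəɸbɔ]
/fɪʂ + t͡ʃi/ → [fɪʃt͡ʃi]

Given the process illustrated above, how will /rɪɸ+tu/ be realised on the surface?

[rɪstu]

The data show regressive place assimilation: /s/ → [x] before /ɣ/; /f/ → [ɸ] before /b/; /ʂ/ → [ʃ] before /t͡ʃ/. In each pair only place changes, matching the following consonant, while manner and voice stay constant.
The rule targets /ɸ/ (voiceless bilabial fricative), which sits before the trigger /t/ (alveolar).
Changing only its place to alveolar gives [s] — the voiceless alveolar fricative.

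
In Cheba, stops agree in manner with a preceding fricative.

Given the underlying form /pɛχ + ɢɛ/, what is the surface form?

[pɛχʁɛ]

The rule targets /ɢ/ (voiced uvular stop), which sits after the trigger /χ/ (fricative).
A voiced uvular fricative is [ʁ], so the surface segment is [ʁ].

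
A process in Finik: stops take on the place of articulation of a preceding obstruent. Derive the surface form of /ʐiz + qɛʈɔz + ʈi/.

[ʐiztɛʈɔzti]

/q/ is a voiceless uvular stop. The preceding trigger /z/ is alveolar, so /q/ must become alveolar as well.
A voiceless alveolar stop is [t], so the surface segment is [t].
The same rule applies at the second boundary: /ʈ/ → [t] next to /z/.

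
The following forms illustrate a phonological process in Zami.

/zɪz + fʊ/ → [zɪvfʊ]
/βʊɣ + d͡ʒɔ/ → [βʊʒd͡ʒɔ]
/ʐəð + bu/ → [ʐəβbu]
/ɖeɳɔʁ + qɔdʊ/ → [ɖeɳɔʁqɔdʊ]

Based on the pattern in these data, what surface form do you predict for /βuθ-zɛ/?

The data show regressive place assimilation: /z/ → [v] before /f/; /ɣ/ → [ʒ] before /d͡ʒ/; /ð/ → [β] before /b/. In each pair only place changes, matching the following consonant, while manner and voice stay constant.
Nothing changes in [ɖeɳɔʁqɔdʊ]: there the adjacent consonants already agree in place (/ʁ/ and /q/ are both uvular), so this form is consistent with the same rule.
/θ/ is a voiceless dental fricative. The following trigger /z/ is alveolar, so /θ/ must become alveolar as well.
The voiceless alveolar fricative is [s], so /θ/ → [s].

[βuszɛ]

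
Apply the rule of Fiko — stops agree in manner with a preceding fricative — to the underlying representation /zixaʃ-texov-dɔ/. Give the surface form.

[zixaʃsexovzɔ]

/t/ is a voiceless alveolar stop. The preceding trigger /ʃ/ is a fricative, so /t/ must become a fricative as well.
Changing only its manner to fricative gives [s] — the voiceless alveolar fricative.
The same rule applies at the second boundary: /d/ → [z] next to /v/.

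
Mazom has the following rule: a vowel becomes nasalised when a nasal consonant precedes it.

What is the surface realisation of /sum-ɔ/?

/ɔ/ sits next to the nasal /m/ and is therefore nasalised to [ɔ̃].

[sumɔ̃]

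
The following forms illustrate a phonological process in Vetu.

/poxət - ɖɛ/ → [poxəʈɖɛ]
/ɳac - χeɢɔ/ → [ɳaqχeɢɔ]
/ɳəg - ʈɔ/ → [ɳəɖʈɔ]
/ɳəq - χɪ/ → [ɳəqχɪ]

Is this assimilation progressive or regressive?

Underlying /t/ is realised as [ʈ] next to /ɖ/; /ɖ/ itself does not change.
The change alveolar → retroflex matches the place of the following /ɖ/, identifying this as place assimilation.
The other alternating forms pattern the same way: /c/ → [q] before /χ/ (palatal → uvular, matching uvular); /g/ → [ɖ] before /ʈ/ (velar → retroflex, matching retroflex) — only place changes, and always toward the following segment.
No alternation appears in [ɳəqχɪ]: there the adjacent consonants already agree in place (/q/ and /χ/ are both uvular), so this form is consistent with the same rule.
Since the segment that changes precedes the conditioning segment, the assimilation is regressive.

regressive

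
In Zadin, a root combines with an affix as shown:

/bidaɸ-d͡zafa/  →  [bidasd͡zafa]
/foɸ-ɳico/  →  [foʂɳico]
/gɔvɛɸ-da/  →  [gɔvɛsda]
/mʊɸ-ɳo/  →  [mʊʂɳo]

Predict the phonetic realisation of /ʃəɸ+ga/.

[ʃəxga]

The data show regressive place assimilation: /ɸ/ → [s] before /d͡z/; /ɸ/ → [ʂ] before /ɳ/; /ɸ/ → [s] before /d/. In each pair only place changes, matching the following consonant, while manner and voice stay constant.
The rule targets /ɸ/ (voiceless bilabial fricative), which sits before the trigger /g/ (velar).
The voiceless velar fricative is [x], so /ɸ/ → [x].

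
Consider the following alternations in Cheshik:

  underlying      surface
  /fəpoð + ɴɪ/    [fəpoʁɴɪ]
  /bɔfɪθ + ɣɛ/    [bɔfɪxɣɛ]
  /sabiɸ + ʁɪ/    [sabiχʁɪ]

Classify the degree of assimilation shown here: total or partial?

Comparing underlying and surface forms, /ð/ → [ʁ] is the alternation; the neighbouring /ɴ/ is constant.
/ð/ is dental while /ɴ/ is uvular; the output [ʁ] is uvular, matching the trigger — so the feature that spreads is place.
Manner and voice are unchanged, so the assimilation is partial, not total.
The other alternating forms pattern the same way: /θ/ → [x] before /ɣ/ (dental → velar, matching velar); /ɸ/ → [χ] before /ʁ/ (bilabial → uvular, matching uvular) — only place changes, and always toward the following segment.

partial assimilation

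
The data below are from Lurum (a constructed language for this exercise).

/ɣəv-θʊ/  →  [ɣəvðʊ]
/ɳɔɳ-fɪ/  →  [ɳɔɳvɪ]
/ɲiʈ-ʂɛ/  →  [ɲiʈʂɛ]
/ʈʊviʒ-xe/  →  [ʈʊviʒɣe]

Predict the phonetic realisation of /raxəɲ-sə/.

The data show progressive voicing assimilation: /θ/ → [ð] after /v/; /f/ → [v] after /ɳ/; /x/ → [ɣ] after /ʒ/. In each pair only voicing changes, matching the preceding consonant, while place and manner stay constant.
Nothing changes in [ɲiʈʂɛ]: there the adjacent consonants already agree in voicing (/ʂ/ and /ʈ/ are both voiceless), so this form is consistent with the same rule.
The rule targets /s/ (voiceless alveolar fricative), which sits after the trigger /ɲ/ (voiced).
Changing only its voicing to voiced gives [z] — the voiced alveolar fricative.

[raxəɲzə]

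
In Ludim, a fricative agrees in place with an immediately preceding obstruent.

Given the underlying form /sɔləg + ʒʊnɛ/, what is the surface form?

The rule targets /ʒ/ (voiced postalveolar fricative), which sits after the trigger /g/ (velar).
Changing only its place to velar gives [ɣ] — the voiced velar fricative.

[sɔləgɣʊnɛ]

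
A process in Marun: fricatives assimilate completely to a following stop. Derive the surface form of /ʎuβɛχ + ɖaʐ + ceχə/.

/χ/ is the segment targeted by the rule; it sits immediately before /ɖ/, so it assimilates completely and surfaces as [ɖ].
The same rule applies at the second boundary: /ʐ/ → [c] next to /c/.

[ʎuβɛɖɖacceχə]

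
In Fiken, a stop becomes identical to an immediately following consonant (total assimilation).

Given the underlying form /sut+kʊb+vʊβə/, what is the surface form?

/t/ is the segment targeted by the rule; it sits immediately before /k/, so it assimilates completely and surfaces as [k].
At the second juncture, /b/ likewise becomes [v] adjacent to /v/.

[sukkʊvvʊβə]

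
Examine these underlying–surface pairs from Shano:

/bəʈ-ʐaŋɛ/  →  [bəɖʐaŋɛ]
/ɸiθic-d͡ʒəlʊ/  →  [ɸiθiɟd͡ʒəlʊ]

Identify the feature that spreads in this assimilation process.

The segment that alternates is /ʈ/, which surfaces as [ɖ] when adjacent to /ʐ/.
The change voiceless → voiced matches the voicing of the following /ʐ/, identifying this as voicing assimilation.
The same holds elsewhere in the data: /c/ → [ɟ] before /d͡ʒ/ (voiceless → voiced, matching voiced) — only voicing changes, and always toward the following segment.

voicing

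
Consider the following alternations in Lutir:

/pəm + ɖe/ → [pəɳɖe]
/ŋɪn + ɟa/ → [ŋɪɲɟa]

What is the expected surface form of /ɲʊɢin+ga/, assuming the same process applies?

The data show regressive place assimilation: /m/ → [ɳ] before /ɖ/; /n/ → [ɲ] before /ɟ/. In each pair only place changes, matching the following consonant, while manner and voice stay constant.
/n/ is a voiced alveolar nasal. The following trigger /g/ is velar, so /n/ must become velar as well.
The voiced velar nasal is [ŋ], so /n/ → [ŋ].

[ɲʊɢiŋga]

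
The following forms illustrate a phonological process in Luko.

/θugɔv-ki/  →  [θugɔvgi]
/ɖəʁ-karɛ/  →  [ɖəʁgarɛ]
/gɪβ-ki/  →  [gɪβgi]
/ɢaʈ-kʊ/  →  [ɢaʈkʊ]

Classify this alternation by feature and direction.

Underlying /k/ is realised as [g] next to /v/; /v/ itself does not change.
/k/ is voiceless while /v/ is voiced; the output [g] is voiced, matching the trigger — so the feature that spreads is voicing.
Place and manner are unchanged, so the assimilation is partial, not total.
The other alternating forms pattern the same way: /k/ → [g] after /ʁ/ (voiceless → voiced, matching voiced); /k/ → [g] after /β/ (voiceless → voiced, matching voiced) — only voicing changes, and always toward the preceding segment.
No alternation appears in [ɢaʈkʊ]: there the adjacent consonants already agree in voicing (/k/ and /ʈ/ are both voiceless), so this form is consistent with the same rule.
The trigger is the preceding segment, so the direction is progressive (perseverative).

progressive voicing assimilation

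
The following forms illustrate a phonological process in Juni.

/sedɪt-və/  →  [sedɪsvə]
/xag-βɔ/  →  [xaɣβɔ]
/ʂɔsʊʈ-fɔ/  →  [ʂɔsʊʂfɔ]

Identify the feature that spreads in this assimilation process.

Comparing underlying and surface forms, /t/ → [s] is the alternation; the neighbouring /v/ is constant.
The change stop → fricative matches the manner of the following /v/, identifying this as manner assimilation.
The other alternating forms pattern the same way: /g/ → [ɣ] before /β/ (stop → fricative, matching a fricative); /ʈ/ → [ʂ] before /f/ (stop → fricative, matching a fricative) — only manner changes, and always toward the following segment.

manner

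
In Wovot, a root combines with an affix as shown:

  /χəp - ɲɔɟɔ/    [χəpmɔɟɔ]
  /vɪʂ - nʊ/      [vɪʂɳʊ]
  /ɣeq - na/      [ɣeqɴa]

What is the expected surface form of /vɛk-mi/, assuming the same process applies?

The data show progressive place assimilation: /ɲ/ → [m] after /p/; /n/ → [ɳ] after /ʂ/; /n/ → [ɴ] after /q/. In each pair only place changes, matching the preceding consonant, while manner and voice stay constant.
/m/ is a voiced bilabial nasal. The preceding trigger /k/ is velar, so /m/ must become velar as well.
The voiced velar nasal is [ŋ], so /m/ → [ŋ].

[vɛkŋi]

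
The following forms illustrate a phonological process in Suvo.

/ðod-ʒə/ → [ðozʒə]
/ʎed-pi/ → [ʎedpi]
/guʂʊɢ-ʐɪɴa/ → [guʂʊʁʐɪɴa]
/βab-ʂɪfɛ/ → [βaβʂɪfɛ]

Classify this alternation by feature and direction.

regressive manner assimilation

Underlying /d/ is realised as [z] next to /ʒ/; /ʒ/ itself does not change.
The change stop → fricative matches the manner of the following /ʒ/, identifying this as manner assimilation.
Place and voice are unchanged, so the assimilation is partial, not total.
Checking the remaining alternations: /ɢ/ → [ʁ] before /ʐ/ (stop → fricative, matching a fricative); /b/ → [β] before /ʂ/ (stop → fricative, matching a fricative) — only manner changes, and always toward the following segment.
No alternation appears in [ʎedpi]: there the adjacent consonants already agree in manner (/d/ and /p/ are both stops), so this form is consistent with the same rule.
The trigger is the following segment, so the direction is regressive (anticipatory).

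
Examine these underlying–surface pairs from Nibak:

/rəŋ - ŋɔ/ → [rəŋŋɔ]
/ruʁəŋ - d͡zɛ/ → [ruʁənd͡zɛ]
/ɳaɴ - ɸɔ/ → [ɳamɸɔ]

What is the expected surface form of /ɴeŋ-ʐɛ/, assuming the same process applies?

[ɴeɳʐɛ]

The data show regressive place assimilation: /ŋ/ → [n] before /d͡z/; /ɴ/ → [m] before /ɸ/. In each pair only place changes, matching the following consonant, while manner and voice stay constant.
No alternation appears in [rəŋŋɔ]: there the adjacent consonants already agree in place (/ŋ/ and /ŋ/ are both velar), so this form is consistent with the same rule.
/ŋ/ is a voiced velar nasal. The following trigger /ʐ/ is retroflex, so /ŋ/ must become retroflex as well.
The voiced retroflex nasal is [ɳ], so /ŋ/ → [ɳ].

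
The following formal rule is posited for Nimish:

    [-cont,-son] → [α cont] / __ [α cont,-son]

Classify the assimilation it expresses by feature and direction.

The shared variable α links the value of [cont] on the target to that of the neighbouring obstruent. [cont] distinguishes stops from fricatives — a manner-of-articulation feature — so this is manner assimilation.
The conditioning segment sits to the right of the focus bar, meaning the trigger follows the segment that changes — regressive assimilation.

regressive manner assimilation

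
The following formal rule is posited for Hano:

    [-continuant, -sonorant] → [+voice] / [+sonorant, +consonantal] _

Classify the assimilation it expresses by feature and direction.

progressive voicing assimilation

The target ([-continuant, -sonorant], stops) acquires [+voice] next to a sonorant consonant ([+sonorant, +consonantal]) — it takes on the voicing of its neighbour, so the feature that spreads is voicing.
Since the environment is written before the underscore, the trigger precedes the target; the direction is progressive.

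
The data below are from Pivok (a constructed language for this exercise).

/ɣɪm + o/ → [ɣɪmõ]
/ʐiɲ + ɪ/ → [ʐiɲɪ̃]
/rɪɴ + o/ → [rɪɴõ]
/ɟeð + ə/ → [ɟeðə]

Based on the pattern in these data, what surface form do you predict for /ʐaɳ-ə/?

[ʐaɳə̃]

The data show progressive nasality assimilation (vowel nasalisation): /o/ → [õ] after /m/; /ɪ/ → [ɪ̃] after /ɲ/; /o/ → [õ] after /ɴ/ — a vowel is nasalised by an immediately preceding nasal consonant.
No change occurs in [ɟeðə] because the vowel at the boundary is adjacent to an oral consonant, not a nasal (/ə/ next to /ð/).
/ə/ sits next to the nasal /ɳ/ and is therefore nasalised to [ə̃].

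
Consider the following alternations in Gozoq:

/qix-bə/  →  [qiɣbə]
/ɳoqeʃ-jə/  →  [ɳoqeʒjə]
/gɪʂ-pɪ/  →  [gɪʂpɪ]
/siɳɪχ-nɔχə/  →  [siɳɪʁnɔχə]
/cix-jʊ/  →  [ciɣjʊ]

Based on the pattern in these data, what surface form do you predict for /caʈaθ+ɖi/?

[caʈaðɖi]

The data show regressive voicing assimilation: /x/ → [ɣ] before /b/; /ʃ/ → [ʒ] before /j/; /χ/ → [ʁ] before /n/; /x/ → [ɣ] before /j/. In each pair only voicing changes, matching the following consonant, while place and manner stay constant.
No alternation appears in [gɪʂpɪ]: there the adjacent consonants already agree in voicing (/ʂ/ and /p/ are both voiceless), so this form is consistent with the same rule.
The rule targets /θ/ (voiceless dental fricative), which sits before the trigger /ɖ/ (voiced).
Changing only its voicing to voiced gives [ð] — the voiced dental fricative.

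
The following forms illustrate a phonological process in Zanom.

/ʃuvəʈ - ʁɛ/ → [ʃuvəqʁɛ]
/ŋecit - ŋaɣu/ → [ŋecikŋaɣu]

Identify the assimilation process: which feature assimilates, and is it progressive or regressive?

regressive place assimilation

The segment that alternates is /ʈ/, which surfaces as [q] when adjacent to /ʁ/.
The change retroflex → uvular matches the place of the following /ʁ/, identifying this as place assimilation.
Manner and voice are unchanged, so the assimilation is partial, not total.
The same holds elsewhere in the data: /t/ → [k] before /ŋ/ (alveolar → velar, matching velar) — only place changes, and always toward the following segment.
The trigger is the following segment, so the direction is regressive (anticipatory).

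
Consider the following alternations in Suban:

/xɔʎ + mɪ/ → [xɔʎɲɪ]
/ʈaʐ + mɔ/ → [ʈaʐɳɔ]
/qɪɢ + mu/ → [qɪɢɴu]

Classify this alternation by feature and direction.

progressive place assimilation

Comparing underlying and surface forms, /m/ → [ɲ] is the alternation; the neighbouring /ʎ/ is constant.
/m/ is bilabial while /ʎ/ is palatal; the output [ɲ] is palatal, matching the trigger — so the feature that spreads is place.
Manner and voice are unchanged, so the assimilation is partial, not total.
Checking the remaining alternations: /m/ → [ɳ] after /ʐ/ (bilabial → retroflex, matching retroflex); /m/ → [ɴ] after /ɢ/ (bilabial → uvular, matching uvular) — only place changes, and always toward the preceding segment.
The trigger is the preceding segment, so the direction is progressive (perseverative).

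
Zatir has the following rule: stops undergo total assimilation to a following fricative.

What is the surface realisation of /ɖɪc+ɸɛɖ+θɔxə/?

[ɖɪɸɸɛθθɔxə]

/c/ is the segment targeted by the rule; it sits immediately before /ɸ/, so it assimilates completely and surfaces as [ɸ].
The same rule applies at the second boundary: /ɖ/ → [θ] next to /θ/.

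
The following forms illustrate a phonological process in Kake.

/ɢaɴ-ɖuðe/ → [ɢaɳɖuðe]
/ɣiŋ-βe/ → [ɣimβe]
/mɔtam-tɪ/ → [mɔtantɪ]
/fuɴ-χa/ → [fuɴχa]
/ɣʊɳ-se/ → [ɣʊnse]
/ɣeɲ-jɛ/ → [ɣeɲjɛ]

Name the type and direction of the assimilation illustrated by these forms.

regressive place assimilation

The segment that alternates is /ɴ/, which surfaces as [ɳ] when adjacent to /ɖ/.
The change uvular → retroflex matches the place of the following /ɖ/, identifying this as place assimilation.
Manner and voice are unchanged, so the assimilation is partial, not total.
The same holds elsewhere in the data: /ŋ/ → [m] before /β/ (velar → bilabial, matching bilabial); /m/ → [n] before /t/ (bilabial → alveolar, matching alveolar); /ɳ/ → [n] before /s/ (retroflex → alveolar, matching alveolar) — only place changes, and always toward the following segment.
Nothing changes in [fuɴχa], [ɣeɲjɛ]: there the adjacent consonants already agree in place (/ɴ/ and /χ/ are both uvular; /ɲ/ and /j/ are both palatal), so these forms are consistent with the same rule.
Since the segment that changes precedes the conditioning segment, the assimilation is regressive.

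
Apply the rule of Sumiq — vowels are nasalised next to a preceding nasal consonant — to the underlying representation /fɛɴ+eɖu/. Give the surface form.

[fɛɴẽɖu]

The vowel /e/ is adjacent to the preceding nasal /ɴ/, so it acquires [+nasal] and surfaces as [ẽ].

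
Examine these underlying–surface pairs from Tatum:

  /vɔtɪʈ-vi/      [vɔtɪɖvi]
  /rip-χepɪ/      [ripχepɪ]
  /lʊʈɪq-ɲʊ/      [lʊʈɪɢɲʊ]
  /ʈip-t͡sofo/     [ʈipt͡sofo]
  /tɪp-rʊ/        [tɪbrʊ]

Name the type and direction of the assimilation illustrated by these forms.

Underlying /ʈ/ is realised as [ɖ] next to /v/; /v/ itself does not change.
/ʈ/ is voiceless while /v/ is voiced; the output [ɖ] is voiced, matching the trigger — so the feature that spreads is voicing.
Place and manner are unchanged, so the assimilation is partial, not total.
The same holds elsewhere in the data: /q/ → [ɢ] before /ɲ/ (voiceless → voiced, matching voiced); /p/ → [b] before /r/ (voiceless → voiced, matching voiced) — only voicing changes, and always toward the following segment.
No alternation appears in [ripχepɪ], [ʈipt͡sofo]: there the adjacent consonants already agree in voicing (/p/ and /χ/ are both voiceless; /p/ and /t͡s/ are both voiceless), so these forms are consistent with the same rule.
The trigger is the following segment, so the direction is regressive (anticipatory).

regressive voicing assimilation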